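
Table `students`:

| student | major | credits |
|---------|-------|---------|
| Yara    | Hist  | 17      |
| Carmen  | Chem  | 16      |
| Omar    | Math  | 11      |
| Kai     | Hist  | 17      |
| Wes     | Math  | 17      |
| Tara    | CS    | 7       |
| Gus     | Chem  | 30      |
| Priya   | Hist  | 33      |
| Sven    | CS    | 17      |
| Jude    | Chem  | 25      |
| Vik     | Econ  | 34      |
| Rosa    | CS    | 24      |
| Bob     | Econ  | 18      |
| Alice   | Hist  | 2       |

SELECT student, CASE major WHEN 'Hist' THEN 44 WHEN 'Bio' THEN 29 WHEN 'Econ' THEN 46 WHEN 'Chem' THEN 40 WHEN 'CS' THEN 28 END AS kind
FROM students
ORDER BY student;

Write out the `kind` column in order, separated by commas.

student=Alice: major='Hist' → 44
student=Bob: major='Econ' → 46
student=Carmen: major='Chem' → 40
student=Gus: major='Chem' → 40
student=Jude: major='Chem' → 40
student=Kai: major='Hist' → 44
student=Omar: (no match → NULL) → NULL
student=Priya: major='Hist' → 44
student=Rosa: major='CS' → 28
student=Sven: major='CS' → 28
student=Tara: major='CS' → 28
student=Vik: major='Econ' → 46
student=Wes: (no match → NULL) → NULL
student=Yara: major='Hist' → 44

44, 46, 40, 40, 40, 44, NULL, 44, 28, 28, 28, 46, NULL, 44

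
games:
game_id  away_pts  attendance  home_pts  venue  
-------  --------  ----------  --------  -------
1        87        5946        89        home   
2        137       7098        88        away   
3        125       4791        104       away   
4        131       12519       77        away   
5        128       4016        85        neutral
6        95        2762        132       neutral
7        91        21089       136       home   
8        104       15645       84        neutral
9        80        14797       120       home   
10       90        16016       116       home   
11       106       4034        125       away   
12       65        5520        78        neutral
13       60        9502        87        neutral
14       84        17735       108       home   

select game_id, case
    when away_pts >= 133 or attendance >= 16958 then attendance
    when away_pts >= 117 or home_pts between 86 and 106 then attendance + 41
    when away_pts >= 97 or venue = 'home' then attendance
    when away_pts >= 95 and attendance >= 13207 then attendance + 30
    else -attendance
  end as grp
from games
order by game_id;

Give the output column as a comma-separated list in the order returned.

5987, 7098, 4832, 12560, 4057, -2762, 21089, 15645, 14797, 16016, 4034, -5520, 9543, 17735

game_id=1: away_pts >= 117 or home_pts between 86 and 106 → 5987
game_id=2: away_pts >= 133 or attendance >= 16958 → 7098
game_id=3: away_pts >= 117 or home_pts between 86 and 106 → 4832
game_id=4: away_pts >= 117 or home_pts between 86 and 106 → 12560
game_id=5: away_pts >= 117 or home_pts between 86 and 106 → 4057
game_id=6: ELSE → -2762
game_id=7: away_pts >= 133 or attendance >= 16958 → 21089
game_id=8: away_pts >= 97 or venue = 'home' → 15645
game_id=9: away_pts >= 97 or venue = 'home' → 14797
game_id=10: away_pts >= 97 or venue = 'home' → 16016
game_id=11: away_pts >= 97 or venue = 'home' → 4034
game_id=12: ELSE → -5520
game_id=13: away_pts >= 117 or home_pts between 86 and 106 → 9543
game_id=14: away_pts >= 133 or attendance >= 16958 → 17735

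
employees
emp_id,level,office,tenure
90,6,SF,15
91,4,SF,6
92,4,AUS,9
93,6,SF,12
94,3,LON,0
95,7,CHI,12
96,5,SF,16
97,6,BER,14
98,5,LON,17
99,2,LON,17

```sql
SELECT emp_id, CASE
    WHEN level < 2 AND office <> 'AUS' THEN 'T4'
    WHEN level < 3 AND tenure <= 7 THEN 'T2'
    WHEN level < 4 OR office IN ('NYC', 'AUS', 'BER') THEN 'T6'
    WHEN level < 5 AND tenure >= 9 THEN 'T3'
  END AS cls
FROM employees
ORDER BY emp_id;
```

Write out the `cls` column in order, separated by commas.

emp_id=90: (no match → NULL) → NULL
emp_id=91: (no match → NULL) → NULL
emp_id=92: level < 4 OR office IN ('NYC', 'AUS', 'BER') → T6
emp_id=93: (no match → NULL) → NULL
emp_id=94: level < 4 OR office IN ('NYC', 'AUS', 'BER') → T6
emp_id=95: (no match → NULL) → NULL
emp_id=96: (no match → NULL) → NULL
emp_id=97: level < 4 OR office IN ('NYC', 'AUS', 'BER') → T6
emp_id=98: (no match → NULL) → NULL
emp_id=99: level < 4 OR office IN ('NYC', 'AUS', 'BER') → T6

NULL, NULL, T6, NULL, T6, NULL, NULL, T6, NULL, T6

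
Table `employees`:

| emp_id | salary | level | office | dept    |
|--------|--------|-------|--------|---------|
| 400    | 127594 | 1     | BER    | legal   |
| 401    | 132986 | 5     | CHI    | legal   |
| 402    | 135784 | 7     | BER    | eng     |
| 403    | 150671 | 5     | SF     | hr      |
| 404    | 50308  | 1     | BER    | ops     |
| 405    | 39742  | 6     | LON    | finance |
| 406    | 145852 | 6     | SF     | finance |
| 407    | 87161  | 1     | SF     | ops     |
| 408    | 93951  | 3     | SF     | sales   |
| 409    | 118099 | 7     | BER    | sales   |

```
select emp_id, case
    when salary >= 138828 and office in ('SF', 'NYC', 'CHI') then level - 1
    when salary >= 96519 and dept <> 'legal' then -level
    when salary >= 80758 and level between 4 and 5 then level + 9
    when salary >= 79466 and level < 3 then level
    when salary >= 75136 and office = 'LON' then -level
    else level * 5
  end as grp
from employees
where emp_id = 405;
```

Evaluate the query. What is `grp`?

30

emp_id = 405: salary=39742, level=6, office=LON, dept=finance.
salary >= 138828 and office in ('SF', 'NYC', 'CHI') → false
salary >= 96519 and dept <> 'legal' → false
salary >= 80758 and level between 4 and 5 → false
salary >= 79466 and level < 3 → false
salary >= 75136 and office = 'LON' → false
No prior WHEN matched → ELSE → 30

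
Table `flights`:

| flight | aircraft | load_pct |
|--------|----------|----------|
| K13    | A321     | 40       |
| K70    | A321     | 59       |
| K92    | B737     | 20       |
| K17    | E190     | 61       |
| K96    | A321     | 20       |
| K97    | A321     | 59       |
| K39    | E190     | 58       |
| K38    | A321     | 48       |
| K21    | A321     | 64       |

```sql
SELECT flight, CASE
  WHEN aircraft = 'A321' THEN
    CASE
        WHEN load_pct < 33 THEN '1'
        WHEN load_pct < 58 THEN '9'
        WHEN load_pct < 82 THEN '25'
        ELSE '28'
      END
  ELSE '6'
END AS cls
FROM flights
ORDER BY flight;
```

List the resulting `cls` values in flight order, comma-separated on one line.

9, 6, 25, 9, 6, 25, 6, 1, 25

flight=K13: aircraft='A321' → inner[load_pct < 58] → 9
flight=K17: aircraft='E190' → outer ELSE → 6
flight=K21: aircraft='A321' → inner[load_pct < 82] → 25
flight=K38: aircraft='A321' → inner[load_pct < 58] → 9
flight=K39: aircraft='E190' → outer ELSE → 6
flight=K70: aircraft='A321' → inner[load_pct < 82] → 25
flight=K92: aircraft='B737' → outer ELSE → 6
flight=K96: aircraft='A321' → inner[load_pct < 33] → 1
flight=K97: aircraft='A321' → inner[load_pct < 82] → 25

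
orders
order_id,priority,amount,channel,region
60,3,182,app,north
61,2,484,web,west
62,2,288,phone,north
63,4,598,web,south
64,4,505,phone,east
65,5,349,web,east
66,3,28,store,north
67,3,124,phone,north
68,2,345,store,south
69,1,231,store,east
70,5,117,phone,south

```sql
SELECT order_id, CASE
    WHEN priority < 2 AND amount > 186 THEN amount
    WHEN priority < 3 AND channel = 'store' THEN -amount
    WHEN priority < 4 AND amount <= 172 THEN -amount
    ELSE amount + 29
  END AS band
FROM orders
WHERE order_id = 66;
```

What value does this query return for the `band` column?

-28

order_id = 66: priority=3, amount=28, channel=store, region=north.
priority < 2 AND amount > 186 → false
priority < 3 AND channel = 'store' → false
priority < 4 AND amount <= 172 → true → -28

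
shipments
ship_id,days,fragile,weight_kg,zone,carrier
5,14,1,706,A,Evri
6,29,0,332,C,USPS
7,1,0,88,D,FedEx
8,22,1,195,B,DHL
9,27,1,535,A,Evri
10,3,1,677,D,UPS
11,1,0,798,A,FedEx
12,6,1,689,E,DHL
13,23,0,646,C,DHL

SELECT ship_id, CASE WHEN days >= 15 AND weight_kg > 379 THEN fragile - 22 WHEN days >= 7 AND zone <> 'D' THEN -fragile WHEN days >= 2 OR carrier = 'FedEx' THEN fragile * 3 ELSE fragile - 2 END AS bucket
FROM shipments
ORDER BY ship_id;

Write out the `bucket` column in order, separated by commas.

-1, 0, 0, -1, -21, 3, 0, 3, -22

ship_id=5: days >= 7 AND zone <> 'D' → -1
ship_id=6: days >= 7 AND zone <> 'D' → 0
ship_id=7: days >= 2 OR carrier = 'FedEx' → 0
ship_id=8: days >= 7 AND zone <> 'D' → -1
ship_id=9: days >= 15 AND weight_kg > 379 → -21
ship_id=10: days >= 2 OR carrier = 'FedEx' → 3
ship_id=11: days >= 2 OR carrier = 'FedEx' → 0
ship_id=12: days >= 2 OR carrier = 'FedEx' → 3
ship_id=13: days >= 15 AND weight_kg > 379 → -22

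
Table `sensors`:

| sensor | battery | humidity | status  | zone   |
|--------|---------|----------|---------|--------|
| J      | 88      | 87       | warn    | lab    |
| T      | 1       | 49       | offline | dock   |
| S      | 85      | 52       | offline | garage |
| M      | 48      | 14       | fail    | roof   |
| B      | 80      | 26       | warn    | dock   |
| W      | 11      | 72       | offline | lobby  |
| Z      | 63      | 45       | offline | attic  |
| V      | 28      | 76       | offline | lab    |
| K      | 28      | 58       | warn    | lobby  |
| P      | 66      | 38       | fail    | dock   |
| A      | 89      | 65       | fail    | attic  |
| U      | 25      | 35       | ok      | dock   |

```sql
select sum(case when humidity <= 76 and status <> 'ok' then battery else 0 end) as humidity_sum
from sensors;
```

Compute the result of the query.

499

sensor=J: ✗
sensor=T: ✓ → 1
sensor=S: ✓ → 85
sensor=M: ✓ → 48
sensor=B: ✓ → 80
sensor=W: ✓ → 11
sensor=Z: ✓ → 63
sensor=V: ✓ → 28
sensor=K: ✓ → 28
sensor=P: ✓ → 66
sensor=A: ✓ → 89
sensor=U: ✗
humidity_sum = 1 + 85 + 48 + 80 + 11 + 63 + 28 + 28 + 66 + 89 = 499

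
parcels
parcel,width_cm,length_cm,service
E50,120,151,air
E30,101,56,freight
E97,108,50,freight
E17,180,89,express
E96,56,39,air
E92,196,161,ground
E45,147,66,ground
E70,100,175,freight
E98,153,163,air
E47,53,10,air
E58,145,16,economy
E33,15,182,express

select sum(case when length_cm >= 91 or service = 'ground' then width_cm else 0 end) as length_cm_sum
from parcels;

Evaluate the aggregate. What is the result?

parcel=E50: ✓ → 120
parcel=E30: ✗
parcel=E97: ✗
parcel=E17: ✗
parcel=E96: ✗
parcel=E92: ✓ → 196
parcel=E45: ✓ → 147
parcel=E70: ✓ → 100
parcel=E98: ✓ → 153
parcel=E47: ✗
parcel=E58: ✗
parcel=E33: ✓ → 15
length_cm_sum = 120 + 196 + 147 + 100 + 153 + 15 = 731

731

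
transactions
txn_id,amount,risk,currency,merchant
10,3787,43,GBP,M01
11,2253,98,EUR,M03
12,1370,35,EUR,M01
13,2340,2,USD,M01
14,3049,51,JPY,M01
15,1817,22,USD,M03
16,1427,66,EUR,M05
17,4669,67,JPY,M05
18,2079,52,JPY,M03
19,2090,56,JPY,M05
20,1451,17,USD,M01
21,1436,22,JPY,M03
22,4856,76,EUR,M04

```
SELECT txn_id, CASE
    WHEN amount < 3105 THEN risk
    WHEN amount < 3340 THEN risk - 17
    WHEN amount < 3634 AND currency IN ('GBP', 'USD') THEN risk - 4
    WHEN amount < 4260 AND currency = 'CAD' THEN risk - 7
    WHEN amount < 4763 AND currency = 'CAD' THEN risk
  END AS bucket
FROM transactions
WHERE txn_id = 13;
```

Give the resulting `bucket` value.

txn_id = 13: amount=2340, risk=2, currency=USD, merchant=M01.
amount < 3105 → true → 2

2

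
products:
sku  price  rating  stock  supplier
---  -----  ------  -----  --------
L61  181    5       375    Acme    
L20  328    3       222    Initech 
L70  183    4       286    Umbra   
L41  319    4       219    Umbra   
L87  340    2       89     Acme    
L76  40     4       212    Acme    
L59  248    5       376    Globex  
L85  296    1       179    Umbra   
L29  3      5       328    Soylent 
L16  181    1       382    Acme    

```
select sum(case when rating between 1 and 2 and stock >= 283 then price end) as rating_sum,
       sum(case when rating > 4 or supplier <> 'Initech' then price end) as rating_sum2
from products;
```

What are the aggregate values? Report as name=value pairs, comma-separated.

rating_sum=181, rating_sum2=1791

[rating_sum: rating between 1 and 2 and stock >= 283]
sku=L61: ✗
sku=L20: ✗
sku=L70: ✗
sku=L41: ✗
sku=L87: ✗
sku=L76: ✗
sku=L59: ✗
sku=L85: ✗
sku=L29: ✗
sku=L16: ✓ → 181
rating_sum = 181
—
[rating_sum2: rating > 4 or supplier <> 'Initech']
sku=L61: ✓ → 181
sku=L20: ✗
sku=L70: ✓ → 183
sku=L41: ✓ → 319
sku=L87: ✓ → 340
sku=L76: ✓ → 40
sku=L59: ✓ → 248
sku=L85: ✓ → 296
sku=L29: ✓ → 3
sku=L16: ✓ → 181
rating_sum2 = 181 + 183 + 319 + 340 + 40 + 248 + 296 + 3 + 181 = 1791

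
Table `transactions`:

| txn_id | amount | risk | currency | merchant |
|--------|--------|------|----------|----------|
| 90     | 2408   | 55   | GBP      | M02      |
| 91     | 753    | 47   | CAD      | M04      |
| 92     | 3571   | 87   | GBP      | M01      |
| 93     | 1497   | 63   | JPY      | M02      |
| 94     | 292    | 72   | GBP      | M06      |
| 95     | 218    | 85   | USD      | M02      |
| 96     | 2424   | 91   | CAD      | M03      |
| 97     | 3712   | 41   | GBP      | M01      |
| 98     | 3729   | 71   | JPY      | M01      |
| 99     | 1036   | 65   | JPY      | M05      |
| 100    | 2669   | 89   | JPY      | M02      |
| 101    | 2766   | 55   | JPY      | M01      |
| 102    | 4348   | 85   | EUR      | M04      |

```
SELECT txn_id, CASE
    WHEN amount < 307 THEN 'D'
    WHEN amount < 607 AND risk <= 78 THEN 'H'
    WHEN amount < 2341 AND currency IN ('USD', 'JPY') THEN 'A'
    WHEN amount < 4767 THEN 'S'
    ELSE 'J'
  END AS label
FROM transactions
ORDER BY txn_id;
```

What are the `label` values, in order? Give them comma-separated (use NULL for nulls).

txn_id=90: amount < 4767 → S
txn_id=91: amount < 4767 → S
txn_id=92: amount < 4767 → S
txn_id=93: amount < 2341 AND currency IN ('USD', 'JPY') → A
txn_id=94: amount < 307 → D
txn_id=95: amount < 307 → D
txn_id=96: amount < 4767 → S
txn_id=97: amount < 4767 → S
txn_id=98: amount < 4767 → S
txn_id=99: amount < 2341 AND currency IN ('USD', 'JPY') → A
txn_id=100: amount < 4767 → S
txn_id=101: amount < 4767 → S
txn_id=102: amount < 4767 → S

S, S, S, A, D, D, S, S, S, A, S, S, S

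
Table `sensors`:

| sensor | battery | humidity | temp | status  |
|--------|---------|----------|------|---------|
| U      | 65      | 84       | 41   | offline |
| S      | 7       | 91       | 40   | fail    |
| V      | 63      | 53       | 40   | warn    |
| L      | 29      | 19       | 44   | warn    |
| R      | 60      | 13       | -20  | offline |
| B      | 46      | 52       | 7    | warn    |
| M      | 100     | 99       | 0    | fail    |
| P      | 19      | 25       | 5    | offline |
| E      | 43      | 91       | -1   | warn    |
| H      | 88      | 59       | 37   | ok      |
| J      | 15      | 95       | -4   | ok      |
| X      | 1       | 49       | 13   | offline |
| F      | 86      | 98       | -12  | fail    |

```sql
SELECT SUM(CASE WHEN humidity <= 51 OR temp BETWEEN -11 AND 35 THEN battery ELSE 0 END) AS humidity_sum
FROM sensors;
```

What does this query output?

313

sensor=U: ✗
sensor=S: ✗
sensor=V: ✗
sensor=L: ✓ → 29
sensor=R: ✓ → 60
sensor=B: ✓ → 46
sensor=M: ✓ → 100
sensor=P: ✓ → 19
sensor=E: ✓ → 43
sensor=H: ✗
sensor=J: ✓ → 15
sensor=X: ✓ → 1
sensor=F: ✗
humidity_sum = 29 + 60 + 46 + 100 + 19 + 43 + 15 + 1 = 313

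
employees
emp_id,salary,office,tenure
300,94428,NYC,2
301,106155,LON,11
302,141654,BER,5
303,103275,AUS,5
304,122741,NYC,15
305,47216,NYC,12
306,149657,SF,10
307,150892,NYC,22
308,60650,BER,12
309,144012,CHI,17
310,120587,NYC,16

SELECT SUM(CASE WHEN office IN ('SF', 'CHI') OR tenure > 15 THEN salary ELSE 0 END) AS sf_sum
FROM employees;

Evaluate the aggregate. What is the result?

565148

emp_id=300: ✗
emp_id=301: ✗
emp_id=302: ✗
emp_id=303: ✗
emp_id=304: ✗
emp_id=305: ✗
emp_id=306: ✓ → 149657
emp_id=307: ✓ → 150892
emp_id=308: ✗
emp_id=309: ✓ → 144012
emp_id=310: ✓ → 120587
sf_sum = 149657 + 150892 + 144012 + 120587 = 565148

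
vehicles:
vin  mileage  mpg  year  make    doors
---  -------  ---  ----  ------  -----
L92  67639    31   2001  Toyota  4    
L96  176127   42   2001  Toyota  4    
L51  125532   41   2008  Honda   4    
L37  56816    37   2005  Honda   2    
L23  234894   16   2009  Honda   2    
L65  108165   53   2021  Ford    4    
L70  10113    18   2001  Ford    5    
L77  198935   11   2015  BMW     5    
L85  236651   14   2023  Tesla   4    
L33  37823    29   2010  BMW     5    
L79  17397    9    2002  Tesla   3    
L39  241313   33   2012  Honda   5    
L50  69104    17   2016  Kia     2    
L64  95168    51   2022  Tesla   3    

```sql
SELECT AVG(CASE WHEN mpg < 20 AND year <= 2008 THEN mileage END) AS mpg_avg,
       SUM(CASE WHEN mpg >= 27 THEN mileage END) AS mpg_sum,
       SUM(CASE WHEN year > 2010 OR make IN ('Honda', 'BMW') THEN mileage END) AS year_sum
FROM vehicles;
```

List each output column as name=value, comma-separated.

[mpg_avg: mpg < 20 AND year <= 2008]
vin=L92: ✗
vin=L96: ✗
vin=L51: ✗
vin=L37: ✗
vin=L23: ✗
vin=L65: ✗
vin=L70: ✓ → 10113
vin=L77: ✗
vin=L85: ✗
vin=L33: ✗
vin=L79: ✓ → 17397
vin=L39: ✗
vin=L50: ✗
vin=L64: ✗
mpg_avg = (10113 + 17397) / 2 = 13755
—
[mpg_sum: mpg >= 27]
vin=L92: ✓ → 67639
vin=L96: ✓ → 176127
vin=L51: ✓ → 125532
vin=L37: ✓ → 56816
vin=L23: ✗
vin=L65: ✓ → 108165
vin=L70: ✗
vin=L77: ✗
vin=L85: ✗
vin=L33: ✓ → 37823
vin=L79: ✗
vin=L39: ✓ → 241313
vin=L50: ✗
vin=L64: ✓ → 95168
mpg_sum = 67639 + 176127 + 125532 + 56816 + 108165 + 37823 + 241313 + 95168 = 908583
—
[year_sum: year > 2010 OR make IN ('Honda', 'BMW')]
vin=L92: ✗
vin=L96: ✗
vin=L51: ✓ → 125532
vin=L37: ✓ → 56816
vin=L23: ✓ → 234894
vin=L65: ✓ → 108165
vin=L70: ✗
vin=L77: ✓ → 198935
vin=L85: ✓ → 236651
vin=L33: ✓ → 37823
vin=L79: ✗
vin=L39: ✓ → 241313
vin=L50: ✓ → 69104
vin=L64: ✓ → 95168
year_sum = 125532 + 56816 + 234894 + 108165 + 198935 + 236651 + 37823 + 241313 + 69104 + 95168 = 1404401

mpg_avg=13755, mpg_sum=908583, year_sum=1404401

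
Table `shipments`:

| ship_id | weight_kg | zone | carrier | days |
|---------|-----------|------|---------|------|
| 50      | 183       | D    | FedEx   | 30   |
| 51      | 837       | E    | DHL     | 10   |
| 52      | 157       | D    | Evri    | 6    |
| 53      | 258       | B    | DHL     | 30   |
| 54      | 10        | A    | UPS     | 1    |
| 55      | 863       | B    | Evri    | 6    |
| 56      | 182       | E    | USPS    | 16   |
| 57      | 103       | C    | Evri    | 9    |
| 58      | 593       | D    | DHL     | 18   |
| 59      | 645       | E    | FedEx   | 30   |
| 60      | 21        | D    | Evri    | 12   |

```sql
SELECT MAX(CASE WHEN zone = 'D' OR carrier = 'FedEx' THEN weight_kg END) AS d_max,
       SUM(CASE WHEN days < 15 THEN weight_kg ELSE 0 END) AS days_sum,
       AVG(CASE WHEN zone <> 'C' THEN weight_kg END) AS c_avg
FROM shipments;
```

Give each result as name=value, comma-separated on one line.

d_max=645, days_sum=1991, c_avg=374.9

[d_max: zone = 'D' OR carrier = 'FedEx']
ship_id=50: ✓ → 183
ship_id=51: ✗
ship_id=52: ✓ → 157
ship_id=53: ✗
ship_id=54: ✗
ship_id=55: ✗
ship_id=56: ✗
ship_id=57: ✗
ship_id=58: ✓ → 593
ship_id=59: ✓ → 645
ship_id=60: ✓ → 21
d_max = MAX(183, 157, 593, 645, 21) = 645
—
[days_sum: days < 15]
ship_id=50: ✗
ship_id=51: ✓ → 837
ship_id=52: ✓ → 157
ship_id=53: ✗
ship_id=54: ✓ → 10
ship_id=55: ✓ → 863
ship_id=56: ✗
ship_id=57: ✓ → 103
ship_id=58: ✗
ship_id=59: ✗
ship_id=60: ✓ → 21
days_sum = 837 + 157 + 10 + 863 + 103 + 21 = 1991
—
[c_avg: zone <> 'C']
ship_id=50: ✓ → 183
ship_id=51: ✓ → 837
ship_id=52: ✓ → 157
ship_id=53: ✓ → 258
ship_id=54: ✓ → 10
ship_id=55: ✓ → 863
ship_id=56: ✓ → 182
ship_id=57: ✗
ship_id=58: ✓ → 593
ship_id=59: ✓ → 645
ship_id=60: ✓ → 21
c_avg = (183 + 837 + 157 + 258 + 10 + 863 + 182 + 593 + 645 + 21) / 10 = 374.9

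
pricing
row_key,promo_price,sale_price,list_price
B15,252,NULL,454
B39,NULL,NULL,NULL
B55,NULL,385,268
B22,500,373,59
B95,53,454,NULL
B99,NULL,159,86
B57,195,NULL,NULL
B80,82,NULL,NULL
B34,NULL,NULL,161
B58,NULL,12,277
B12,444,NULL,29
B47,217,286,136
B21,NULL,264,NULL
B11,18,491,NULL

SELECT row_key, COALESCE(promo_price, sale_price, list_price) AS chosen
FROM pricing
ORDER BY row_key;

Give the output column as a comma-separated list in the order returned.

18, 444, 252, 264, 500, 161, NULL, 217, 385, 195, 12, 82, 53, 159

row_key=B11: promo_price=18 → 18
row_key=B12: promo_price=444 → 444
row_key=B15: promo_price=252 → 252
row_key=B21: promo_price=NULL, sale_price=264 → 264
row_key=B22: promo_price=500 → 500
row_key=B34: promo_price=NULL, sale_price=NULL, list_price=161 → 161
row_key=B39: promo_price=NULL, sale_price=NULL, list_price=NULL (all NULL) → NULL
row_key=B47: promo_price=217 → 217
row_key=B55: promo_price=NULL, sale_price=385 → 385
row_key=B57: promo_price=195 → 195
row_key=B58: promo_price=NULL, sale_price=12 → 12
row_key=B80: promo_price=82 → 82
row_key=B95: promo_price=53 → 53
row_key=B99: promo_price=NULL, sale_price=159 → 159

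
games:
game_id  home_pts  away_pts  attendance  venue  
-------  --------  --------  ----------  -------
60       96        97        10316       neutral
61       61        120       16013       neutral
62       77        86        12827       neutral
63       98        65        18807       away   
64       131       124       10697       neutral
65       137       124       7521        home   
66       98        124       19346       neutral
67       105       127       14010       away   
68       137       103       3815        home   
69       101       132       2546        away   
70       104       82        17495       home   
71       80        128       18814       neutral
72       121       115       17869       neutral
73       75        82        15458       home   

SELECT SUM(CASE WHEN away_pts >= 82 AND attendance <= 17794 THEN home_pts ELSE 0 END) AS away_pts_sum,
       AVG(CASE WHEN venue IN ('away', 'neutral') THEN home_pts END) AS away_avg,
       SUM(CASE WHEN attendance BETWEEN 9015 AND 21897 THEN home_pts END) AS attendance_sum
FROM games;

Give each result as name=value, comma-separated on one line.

[away_pts_sum: away_pts >= 82 AND attendance <= 17794]
game_id=60: ✓ → 96
game_id=61: ✓ → 61
game_id=62: ✓ → 77
game_id=63: ✗
game_id=64: ✓ → 131
game_id=65: ✓ → 137
game_id=66: ✗
game_id=67: ✓ → 105
game_id=68: ✓ → 137
game_id=69: ✓ → 101
game_id=70: ✓ → 104
game_id=71: ✗
game_id=72: ✗
game_id=73: ✓ → 75
away_pts_sum = 96 + 61 + 77 + 131 + 137 + 105 + 137 + 101 + 104 + 75 = 1024
—
[away_avg: venue IN ('away', 'neutral')]
game_id=60: ✓ → 96
game_id=61: ✓ → 61
game_id=62: ✓ → 77
game_id=63: ✓ → 98
game_id=64: ✓ → 131
game_id=65: ✗
game_id=66: ✓ → 98
game_id=67: ✓ → 105
game_id=68: ✗
game_id=69: ✓ → 101
game_id=70: ✗
game_id=71: ✓ → 80
game_id=72: ✓ → 121
game_id=73: ✗
away_avg = (96 + 61 + 77 + 98 + 131 + 98 + 105 + 101 + 80 + 121) / 10 = 96.8
—
[attendance_sum: attendance BETWEEN 9015 AND 21897]
game_id=60: ✓ → 96
game_id=61: ✓ → 61
game_id=62: ✓ → 77
game_id=63: ✓ → 98
game_id=64: ✓ → 131
game_id=65: ✗
game_id=66: ✓ → 98
game_id=67: ✓ → 105
game_id=68: ✗
game_id=69: ✗
game_id=70: ✓ → 104
game_id=71: ✓ → 80
game_id=72: ✓ → 121
game_id=73: ✓ → 75
attendance_sum = 96 + 61 + 77 + 98 + 131 + 98 + 105 + 104 + 80 + 121 + 75 = 1046

away_pts_sum=1024, away_avg=96.8, attendance_sum=1046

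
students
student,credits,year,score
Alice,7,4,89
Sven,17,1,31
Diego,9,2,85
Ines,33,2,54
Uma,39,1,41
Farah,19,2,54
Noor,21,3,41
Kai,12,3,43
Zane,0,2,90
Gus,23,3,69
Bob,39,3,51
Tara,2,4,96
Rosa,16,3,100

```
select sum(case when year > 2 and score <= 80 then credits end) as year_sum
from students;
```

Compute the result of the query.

95

student=Alice: ✗
student=Sven: ✗
student=Diego: ✗
student=Ines: ✗
student=Uma: ✗
student=Farah: ✗
student=Noor: ✓ → 21
student=Kai: ✓ → 12
student=Zane: ✗
student=Gus: ✓ → 23
student=Bob: ✓ → 39
student=Tara: ✗
student=Rosa: ✗
year_sum = 21 + 12 + 23 + 39 = 95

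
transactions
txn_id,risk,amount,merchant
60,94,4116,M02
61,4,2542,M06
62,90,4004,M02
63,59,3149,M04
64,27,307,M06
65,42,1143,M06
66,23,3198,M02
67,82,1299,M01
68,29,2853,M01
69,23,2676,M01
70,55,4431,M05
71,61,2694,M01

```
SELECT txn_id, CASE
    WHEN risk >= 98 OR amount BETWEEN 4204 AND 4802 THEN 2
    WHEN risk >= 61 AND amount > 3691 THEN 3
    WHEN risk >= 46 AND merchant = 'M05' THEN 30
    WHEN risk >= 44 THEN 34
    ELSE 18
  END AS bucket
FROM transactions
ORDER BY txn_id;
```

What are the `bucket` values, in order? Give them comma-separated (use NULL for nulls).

3, 18, 3, 34, 18, 18, 18, 34, 18, 18, 2, 34

txn_id=60: risk >= 61 AND amount > 3691 → 3
txn_id=61: ELSE → 18
txn_id=62: risk >= 61 AND amount > 3691 → 3
txn_id=63: risk >= 44 → 34
txn_id=64: ELSE → 18
txn_id=65: ELSE → 18
txn_id=66: ELSE → 18
txn_id=67: risk >= 44 → 34
txn_id=68: ELSE → 18
txn_id=69: ELSE → 18
txn_id=70: risk >= 98 OR amount BETWEEN 4204 AND 4802 → 2
txn_id=71: risk >= 44 → 34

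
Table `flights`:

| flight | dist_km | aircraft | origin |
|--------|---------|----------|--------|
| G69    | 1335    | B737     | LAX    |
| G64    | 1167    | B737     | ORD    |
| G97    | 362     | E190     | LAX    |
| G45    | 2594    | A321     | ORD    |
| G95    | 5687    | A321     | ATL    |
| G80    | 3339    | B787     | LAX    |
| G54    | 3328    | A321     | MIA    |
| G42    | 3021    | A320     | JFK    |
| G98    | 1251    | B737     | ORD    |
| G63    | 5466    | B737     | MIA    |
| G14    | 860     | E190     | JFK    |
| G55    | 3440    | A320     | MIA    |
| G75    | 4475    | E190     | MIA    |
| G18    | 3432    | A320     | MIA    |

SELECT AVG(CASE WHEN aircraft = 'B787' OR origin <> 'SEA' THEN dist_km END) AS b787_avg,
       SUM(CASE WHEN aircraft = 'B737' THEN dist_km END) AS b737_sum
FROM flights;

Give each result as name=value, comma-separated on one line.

[b787_avg: aircraft = 'B787' OR origin <> 'SEA']
flight=G69: ✓ → 1335
flight=G64: ✓ → 1167
flight=G97: ✓ → 362
flight=G45: ✓ → 2594
flight=G95: ✓ → 5687
flight=G80: ✓ → 3339
flight=G54: ✓ → 3328
flight=G42: ✓ → 3021
flight=G98: ✓ → 1251
flight=G63: ✓ → 5466
flight=G14: ✓ → 860
flight=G55: ✓ → 3440
flight=G75: ✓ → 4475
flight=G18: ✓ → 3432
b787_avg = (1335 + 1167 + 362 + 2594 + 5687 + 3339 + 3328 + 3021 + 1251 + 5466 + 860 + 3440 + 4475 + 3432) / 14 = 2839.7857142857
—
[b737_sum: aircraft = 'B737']
flight=G69: ✓ → 1335
flight=G64: ✓ → 1167
flight=G97: ✗
flight=G45: ✗
flight=G95: ✗
flight=G80: ✗
flight=G54: ✗
flight=G42: ✗
flight=G98: ✓ → 1251
flight=G63: ✓ → 5466
flight=G14: ✗
flight=G55: ✗
flight=G75: ✗
flight=G18: ✗
b737_sum = 1335 + 1167 + 1251 + 5466 = 9219

b787_avg=2839.7857142857, b737_sum=9219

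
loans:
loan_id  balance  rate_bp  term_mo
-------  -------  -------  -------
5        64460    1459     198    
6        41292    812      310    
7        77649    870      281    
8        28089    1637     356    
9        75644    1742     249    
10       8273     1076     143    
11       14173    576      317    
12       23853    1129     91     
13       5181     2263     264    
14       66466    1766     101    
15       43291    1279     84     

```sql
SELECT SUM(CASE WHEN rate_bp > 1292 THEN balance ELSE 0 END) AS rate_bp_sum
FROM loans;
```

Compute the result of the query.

239840

loan_id=5: ✓ → 64460
loan_id=6: ✗
loan_id=7: ✗
loan_id=8: ✓ → 28089
loan_id=9: ✓ → 75644
loan_id=10: ✗
loan_id=11: ✗
loan_id=12: ✗
loan_id=13: ✓ → 5181
loan_id=14: ✓ → 66466
loan_id=15: ✗
rate_bp_sum = 64460 + 28089 + 75644 + 5181 + 66466 = 239840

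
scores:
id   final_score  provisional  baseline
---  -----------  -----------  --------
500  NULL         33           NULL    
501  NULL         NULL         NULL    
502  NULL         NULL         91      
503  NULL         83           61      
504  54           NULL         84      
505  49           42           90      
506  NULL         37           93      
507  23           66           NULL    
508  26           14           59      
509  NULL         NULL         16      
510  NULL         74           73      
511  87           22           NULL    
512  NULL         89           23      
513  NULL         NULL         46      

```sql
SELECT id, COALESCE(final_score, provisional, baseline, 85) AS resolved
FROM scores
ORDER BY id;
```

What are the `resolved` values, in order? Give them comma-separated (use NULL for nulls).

id=500: final_score=NULL, provisional=33 → 33
id=501: final_score=NULL, provisional=NULL, baseline=NULL, → literal 85 → 85
id=502: final_score=NULL, provisional=NULL, baseline=91 → 91
id=503: final_score=NULL, provisional=83 → 83
id=504: final_score=54 → 54
id=505: final_score=49 → 49
id=506: final_score=NULL, provisional=37 → 37
id=507: final_score=23 → 23
id=508: final_score=26 → 26
id=509: final_score=NULL, provisional=NULL, baseline=16 → 16
id=510: final_score=NULL, provisional=74 → 74
id=511: final_score=87 → 87
id=512: final_score=NULL, provisional=89 → 89
id=513: final_score=NULL, provisional=NULL, baseline=46 → 46

33, 85, 91, 83, 54, 49, 37, 23, 26, 16, 74, 87, 89, 46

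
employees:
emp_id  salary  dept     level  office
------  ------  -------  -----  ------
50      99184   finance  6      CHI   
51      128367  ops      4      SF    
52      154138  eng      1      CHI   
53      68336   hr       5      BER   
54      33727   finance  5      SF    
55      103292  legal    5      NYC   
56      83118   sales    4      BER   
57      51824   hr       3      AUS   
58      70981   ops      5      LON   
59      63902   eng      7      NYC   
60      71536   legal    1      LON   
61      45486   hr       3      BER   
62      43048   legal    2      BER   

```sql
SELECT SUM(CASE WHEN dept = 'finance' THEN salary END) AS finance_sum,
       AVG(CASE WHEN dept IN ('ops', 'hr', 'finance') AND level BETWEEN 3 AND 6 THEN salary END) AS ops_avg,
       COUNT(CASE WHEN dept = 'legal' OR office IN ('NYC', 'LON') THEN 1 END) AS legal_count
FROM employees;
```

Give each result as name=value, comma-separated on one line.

finance_sum=132911, ops_avg=71129.2857142857, legal_count=5

[finance_sum: dept = 'finance']
emp_id=50: ✓ → 99184
emp_id=51: ✗
emp_id=52: ✗
emp_id=53: ✗
emp_id=54: ✓ → 33727
emp_id=55: ✗
emp_id=56: ✗
emp_id=57: ✗
emp_id=58: ✗
emp_id=59: ✗
emp_id=60: ✗
emp_id=61: ✗
emp_id=62: ✗
finance_sum = 99184 + 33727 = 132911
—
[ops_avg: dept IN ('ops', 'hr', 'finance') AND level BETWEEN 3 AND 6]
emp_id=50: ✓ → 99184
emp_id=51: ✓ → 128367
emp_id=52: ✗
emp_id=53: ✓ → 68336
emp_id=54: ✓ → 33727
emp_id=55: ✗
emp_id=56: ✗
emp_id=57: ✓ → 51824
emp_id=58: ✓ → 70981
emp_id=59: ✗
emp_id=60: ✗
emp_id=61: ✓ → 45486
emp_id=62: ✗
ops_avg = (99184 + 128367 + 68336 + 33727 + 51824 + 70981 + 45486) / 7 = 71129.2857142857
—
[legal_count: dept = 'legal' OR office IN ('NYC', 'LON')]
emp_id=50: ✗
emp_id=51: ✗
emp_id=52: ✗
emp_id=53: ✗
emp_id=54: ✗
emp_id=55: ✓ → 1
emp_id=56: ✗
emp_id=57: ✗
emp_id=58: ✓ → 1
emp_id=59: ✓ → 1
emp_id=60: ✓ → 1
emp_id=61: ✗
emp_id=62: ✓ → 1
legal_count = COUNT(1, 1, 1, 1, 1) = 5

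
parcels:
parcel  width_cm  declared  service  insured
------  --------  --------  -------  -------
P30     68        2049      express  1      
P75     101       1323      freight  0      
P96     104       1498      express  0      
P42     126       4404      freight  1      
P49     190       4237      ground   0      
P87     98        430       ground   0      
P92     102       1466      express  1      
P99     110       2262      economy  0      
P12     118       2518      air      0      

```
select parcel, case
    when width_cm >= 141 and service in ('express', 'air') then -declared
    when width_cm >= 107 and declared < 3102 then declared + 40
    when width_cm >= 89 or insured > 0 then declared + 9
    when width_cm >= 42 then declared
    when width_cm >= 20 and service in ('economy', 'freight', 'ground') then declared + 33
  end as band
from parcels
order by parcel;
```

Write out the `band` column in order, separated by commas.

2558, 2058, 4413, 4246, 1332, 439, 1475, 1507, 2302

parcel=P12: width_cm >= 107 and declared < 3102 → 2558
parcel=P30: width_cm >= 89 or insured > 0 → 2058
parcel=P42: width_cm >= 89 or insured > 0 → 4413
parcel=P49: width_cm >= 89 or insured > 0 → 4246
parcel=P75: width_cm >= 89 or insured > 0 → 1332
parcel=P87: width_cm >= 89 or insured > 0 → 439
parcel=P92: width_cm >= 89 or insured > 0 → 1475
parcel=P96: width_cm >= 89 or insured > 0 → 1507
parcel=P99: width_cm >= 107 and declared < 3102 → 2302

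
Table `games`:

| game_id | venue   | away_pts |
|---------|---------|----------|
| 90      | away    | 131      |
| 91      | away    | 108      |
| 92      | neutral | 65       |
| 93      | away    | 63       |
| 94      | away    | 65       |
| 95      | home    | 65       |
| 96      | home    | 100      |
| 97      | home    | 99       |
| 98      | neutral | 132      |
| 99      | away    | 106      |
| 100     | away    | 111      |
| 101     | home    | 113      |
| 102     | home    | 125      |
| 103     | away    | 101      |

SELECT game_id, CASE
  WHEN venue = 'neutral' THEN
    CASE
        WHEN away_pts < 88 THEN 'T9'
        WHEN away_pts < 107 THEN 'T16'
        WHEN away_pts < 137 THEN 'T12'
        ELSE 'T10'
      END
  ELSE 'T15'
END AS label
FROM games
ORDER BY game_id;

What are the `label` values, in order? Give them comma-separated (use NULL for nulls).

game_id=90: venue='away' → outer ELSE → T15
game_id=91: venue='away' → outer ELSE → T15
game_id=92: venue='neutral' → inner[away_pts < 88] → T9
game_id=93: venue='away' → outer ELSE → T15
game_id=94: venue='away' → outer ELSE → T15
game_id=95: venue='home' → outer ELSE → T15
game_id=96: venue='home' → outer ELSE → T15
game_id=97: venue='home' → outer ELSE → T15
game_id=98: venue='neutral' → inner[away_pts < 137] → T12
game_id=99: venue='away' → outer ELSE → T15
game_id=100: venue='away' → outer ELSE → T15
game_id=101: venue='home' → outer ELSE → T15
game_id=102: venue='home' → outer ELSE → T15
game_id=103: venue='away' → outer ELSE → T15

T15, T15, T9, T15, T15, T15, T15, T15, T12, T15, T15, T15, T15, T15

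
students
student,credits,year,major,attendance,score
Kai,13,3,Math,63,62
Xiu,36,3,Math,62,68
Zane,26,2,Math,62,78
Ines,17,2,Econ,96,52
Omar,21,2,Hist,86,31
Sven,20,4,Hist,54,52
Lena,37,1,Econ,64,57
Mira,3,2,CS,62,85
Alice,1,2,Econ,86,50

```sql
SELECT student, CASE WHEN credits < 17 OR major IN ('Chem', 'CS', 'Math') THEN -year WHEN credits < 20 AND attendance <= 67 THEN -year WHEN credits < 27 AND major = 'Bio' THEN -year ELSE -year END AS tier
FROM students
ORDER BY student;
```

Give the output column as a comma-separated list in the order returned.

student=Alice: credits < 17 OR major IN ('Chem', 'CS', 'Math') → -2
student=Ines: ELSE → -2
student=Kai: credits < 17 OR major IN ('Chem', 'CS', 'Math') → -3
student=Lena: ELSE → -1
student=Mira: credits < 17 OR major IN ('Chem', 'CS', 'Math') → -2
student=Omar: ELSE → -2
student=Sven: ELSE → -4
student=Xiu: credits < 17 OR major IN ('Chem', 'CS', 'Math') → -3
student=Zane: credits < 17 OR major IN ('Chem', 'CS', 'Math') → -2

-2, -2, -3, -1, -2, -2, -4, -3, -2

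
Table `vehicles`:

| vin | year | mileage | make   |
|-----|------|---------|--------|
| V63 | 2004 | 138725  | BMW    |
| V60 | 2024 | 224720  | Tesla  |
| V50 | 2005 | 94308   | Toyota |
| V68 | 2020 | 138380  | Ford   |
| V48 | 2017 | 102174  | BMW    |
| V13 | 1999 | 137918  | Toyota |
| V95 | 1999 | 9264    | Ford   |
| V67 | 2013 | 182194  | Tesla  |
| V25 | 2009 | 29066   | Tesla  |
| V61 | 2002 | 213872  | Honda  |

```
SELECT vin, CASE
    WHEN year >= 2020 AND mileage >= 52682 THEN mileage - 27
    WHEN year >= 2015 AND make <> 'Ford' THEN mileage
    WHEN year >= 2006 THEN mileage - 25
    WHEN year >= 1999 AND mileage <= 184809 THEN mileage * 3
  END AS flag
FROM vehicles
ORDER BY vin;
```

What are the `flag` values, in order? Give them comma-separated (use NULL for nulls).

413754, 29041, 102174, 282924, 224693, NULL, 416175, 182169, 138353, 27792

vin=V13: year >= 1999 AND mileage <= 184809 → 413754
vin=V25: year >= 2006 → 29041
vin=V48: year >= 2015 AND make <> 'Ford' → 102174
vin=V50: year >= 1999 AND mileage <= 184809 → 282924
vin=V60: year >= 2020 AND mileage >= 52682 → 224693
vin=V61: (no match → NULL) → NULL
vin=V63: year >= 1999 AND mileage <= 184809 → 416175
vin=V67: year >= 2006 → 182169
vin=V68: year >= 2020 AND mileage >= 52682 → 138353
vin=V95: year >= 1999 AND mileage <= 184809 → 27792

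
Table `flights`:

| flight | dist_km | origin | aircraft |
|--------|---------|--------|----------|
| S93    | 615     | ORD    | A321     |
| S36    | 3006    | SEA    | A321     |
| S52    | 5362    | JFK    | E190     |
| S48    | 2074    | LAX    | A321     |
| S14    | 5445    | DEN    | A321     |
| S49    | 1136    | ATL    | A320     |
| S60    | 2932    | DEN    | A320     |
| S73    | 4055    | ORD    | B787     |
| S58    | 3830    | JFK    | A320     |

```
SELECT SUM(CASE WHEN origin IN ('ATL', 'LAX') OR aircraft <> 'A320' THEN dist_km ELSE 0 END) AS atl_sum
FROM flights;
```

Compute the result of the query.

21693

flight=S93: ✓ → 615
flight=S36: ✓ → 3006
flight=S52: ✓ → 5362
flight=S48: ✓ → 2074
flight=S14: ✓ → 5445
flight=S49: ✓ → 1136
flight=S60: ✗
flight=S73: ✓ → 4055
flight=S58: ✗
atl_sum = 615 + 3006 + 5362 + 2074 + 5445 + 1136 + 4055 = 21693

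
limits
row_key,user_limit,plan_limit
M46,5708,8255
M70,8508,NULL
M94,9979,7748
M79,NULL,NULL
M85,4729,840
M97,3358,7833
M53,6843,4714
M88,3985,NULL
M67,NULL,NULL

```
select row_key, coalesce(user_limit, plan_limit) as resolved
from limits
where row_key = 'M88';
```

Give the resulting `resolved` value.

row_key = M88: user_limit=3985, plan_limit=NULL.
user_limit=3985 → 3985

3985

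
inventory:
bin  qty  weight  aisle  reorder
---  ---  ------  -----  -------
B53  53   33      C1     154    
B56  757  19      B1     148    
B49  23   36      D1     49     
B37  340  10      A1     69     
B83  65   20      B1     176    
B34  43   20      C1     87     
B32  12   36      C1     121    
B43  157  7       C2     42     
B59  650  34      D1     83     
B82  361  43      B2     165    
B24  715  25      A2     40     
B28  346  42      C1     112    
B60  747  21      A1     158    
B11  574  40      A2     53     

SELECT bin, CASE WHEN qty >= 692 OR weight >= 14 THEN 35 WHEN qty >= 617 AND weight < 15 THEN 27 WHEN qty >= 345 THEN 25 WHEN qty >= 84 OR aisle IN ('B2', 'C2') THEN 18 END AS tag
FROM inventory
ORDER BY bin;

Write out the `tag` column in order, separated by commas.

35, 35, 35, 35, 35, 18, 18, 35, 35, 35, 35, 35, 35, 35

bin=B11: qty >= 692 OR weight >= 14 → 35
bin=B24: qty >= 692 OR weight >= 14 → 35
bin=B28: qty >= 692 OR weight >= 14 → 35
bin=B32: qty >= 692 OR weight >= 14 → 35
bin=B34: qty >= 692 OR weight >= 14 → 35
bin=B37: qty >= 84 OR aisle IN ('B2', 'C2') → 18
bin=B43: qty >= 84 OR aisle IN ('B2', 'C2') → 18
bin=B49: qty >= 692 OR weight >= 14 → 35
bin=B53: qty >= 692 OR weight >= 14 → 35
bin=B56: qty >= 692 OR weight >= 14 → 35
bin=B59: qty >= 692 OR weight >= 14 → 35
bin=B60: qty >= 692 OR weight >= 14 → 35
bin=B82: qty >= 692 OR weight >= 14 → 35
bin=B83: qty >= 692 OR weight >= 14 → 35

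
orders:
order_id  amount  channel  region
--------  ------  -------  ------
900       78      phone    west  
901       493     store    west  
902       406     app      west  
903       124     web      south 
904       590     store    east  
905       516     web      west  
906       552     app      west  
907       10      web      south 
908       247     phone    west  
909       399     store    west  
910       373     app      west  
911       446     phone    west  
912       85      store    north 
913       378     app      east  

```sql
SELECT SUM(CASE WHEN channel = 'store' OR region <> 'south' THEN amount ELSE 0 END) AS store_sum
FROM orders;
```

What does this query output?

4563

order_id=900: ✓ → 78
order_id=901: ✓ → 493
order_id=902: ✓ → 406
order_id=903: ✗
order_id=904: ✓ → 590
order_id=905: ✓ → 516
order_id=906: ✓ → 552
order_id=907: ✗
order_id=908: ✓ → 247
order_id=909: ✓ → 399
order_id=910: ✓ → 373
order_id=911: ✓ → 446
order_id=912: ✓ → 85
order_id=913: ✓ → 378
store_sum = 78 + 493 + 406 + 590 + 516 + 552 + 247 + 399 + 373 + 446 + 85 + 378 = 4563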